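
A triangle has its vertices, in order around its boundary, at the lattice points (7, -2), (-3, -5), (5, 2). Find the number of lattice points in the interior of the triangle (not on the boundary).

22

Using the shoelace formula, 2A = |(7·(-5) − (-3)·(-2)) + ((-3)·2 − 5·(-5)) + (5·(-2) − 7·2)| = 46, so the area is 23.
Along each edge there are gcd(|Δx|,|Δy|)+1 lattice points, so counting each shared vertex once the boundary has gcd(10,3) + gcd(8,7) + gcd(2,4) = 1+1+2 = 4.
By Pick's theorem A = I + B/2 − 1, so I = 23 − 4/2 + 1 = 22.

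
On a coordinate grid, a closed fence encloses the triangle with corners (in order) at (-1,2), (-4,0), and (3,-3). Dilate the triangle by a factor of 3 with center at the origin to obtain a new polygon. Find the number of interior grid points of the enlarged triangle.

By the shoelace formula, twice the signed area is |[(-1)·0 − (-4)·2] + [(-4)·(-3) − 3·0] + [3·2 − (-1)·(-3)]| = 23, so the area is 11.5.
Summing gcd(|Δx|,|Δy|) over the edges gives the boundary count: gcd(3,2) + gcd(7,3) + gcd(4,5) = 1+1+1 = 3.
Scaling by 3 multiplies the area by 3² = 9 (so the new area is 103.5) and multiplies the boundary lattice-point count by 3, giving 9.
By Pick's theorem, the interior count of the dilated polygon is 103.5 − 9/2 + 1 = 100.

100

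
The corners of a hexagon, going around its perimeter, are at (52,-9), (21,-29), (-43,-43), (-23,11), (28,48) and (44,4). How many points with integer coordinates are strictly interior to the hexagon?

Using the shoelace formula, 2A = |(52·(-29) − 21·(-9)) + (21·(-43) − (-43)·(-29)) + ((-43)·11 − (-23)·(-43)) + ((-23)·48 − 28·11) + (28·4 − 44·48) + (44·(-9) − 52·4)| = 8947, so the area is 8947/2.
The number of boundary lattice points is Σ gcd(|Δx|,|Δy|) = gcd(31,20) + gcd(64,14) + gcd(20,54) + gcd(51,37) + gcd(16,44) + gcd(8,13) = 1+2+2+1+4+1 = 11.
Pick's theorem gives I = A − B/2 + 1 = 8947/2 − 11/2 + 1 = 4469.

4469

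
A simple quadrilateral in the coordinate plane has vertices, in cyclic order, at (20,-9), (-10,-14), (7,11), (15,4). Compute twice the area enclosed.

Using the shoelace formula, 2A = |[20·(-14) − (-10)·(-9)] + [(-10)·11 − 7·(-14)] + [7·4 − 15·11] + [15·(-9) − 20·4]| = 734, so the area is 367.

734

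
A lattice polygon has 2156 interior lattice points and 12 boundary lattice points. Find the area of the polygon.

By Pick's theorem, A = I + B/2 − 1 = 2156 + 12/2 − 1 = 2161.

2161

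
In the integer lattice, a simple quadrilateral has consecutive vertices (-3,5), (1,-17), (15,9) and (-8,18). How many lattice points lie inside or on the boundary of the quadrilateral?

337

The shoelace formula gives twice the area as |((-3)·(-17) − 1·5) + (1·9 − 15·(-17)) + (15·18 − (-8)·9) + ((-8)·5 − (-3)·18)| = 666, so the area is 333.
Along each edge there are gcd(|Δx|,|Δy|)+1 lattice points, so counting each shared vertex once the boundary has gcd(4,22) + gcd(14,26) + gcd(23,9) + gcd(5,13) = 2+2+1+1 = 6.
Pick's theorem gives I = A − B/2 + 1 = 333 − 6/2 + 1 = 331, so the closed region contains I + B = 331 + 6 = 337 lattice points.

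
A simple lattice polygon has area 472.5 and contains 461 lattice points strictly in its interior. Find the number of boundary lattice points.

25

Pick's theorem gives A = I + B/2 − 1, so B = 2(A − I + 1) = 2(472.5 − 461 + 1) = 25.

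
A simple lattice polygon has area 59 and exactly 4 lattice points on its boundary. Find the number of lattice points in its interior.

From Pick's theorem, I = A − B/2 + 1 = 59 − 4/2 + 1 = 58.

58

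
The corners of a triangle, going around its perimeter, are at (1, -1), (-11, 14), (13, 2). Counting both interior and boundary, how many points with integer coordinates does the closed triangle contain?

118

Using the shoelace formula, 2A = |[1·14 − (-11)·(-1)] + [(-11)·2 − 13·14] + [13·(-1) − 1·2]| = 216, so the area is 108.
Along each edge there are gcd(|Δx|,|Δy|)+1 lattice points, so counting each shared vertex once the boundary has gcd(12,15) + gcd(24,12) + gcd(12,3) = 3+12+3 = 18.
Pick's theorem gives I = A − B/2 + 1 = 108 − 18/2 + 1 = 100, so the closed region contains I + B = 100 + 18 = 118 lattice points.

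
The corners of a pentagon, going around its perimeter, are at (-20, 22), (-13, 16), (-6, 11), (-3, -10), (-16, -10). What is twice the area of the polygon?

The shoelace formula gives twice the area as |((-20)·16 − (-13)·22) + ((-13)·11 − (-6)·16) + ((-6)·(-10) − (-3)·11) + ((-3)·(-10) − (-16)·(-10)) + ((-16)·22 − (-20)·(-10))| = 670, so the area is 335.

670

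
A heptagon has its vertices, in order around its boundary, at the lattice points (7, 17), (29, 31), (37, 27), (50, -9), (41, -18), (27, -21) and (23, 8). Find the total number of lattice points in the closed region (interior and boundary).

1108

By the shoelace formula, twice the signed area is |(7·31 − 29·17) + (29·27 − 37·31) + (37·(-9) − 50·27) + (50·(-18) − 41·(-9)) + (41·(-21) − 27·(-18)) + (27·8 − 23·(-21)) + (23·17 − 7·8)| = 2195, so the area is 1097.5.
Summing gcd(|Δx|,|Δy|) over the edges gives the boundary count: gcd(22,14) + gcd(8,4) + gcd(13,36) + gcd(9,9) + gcd(14,3) + gcd(4,29) + gcd(16,9) = 2+4+1+9+1+1+1 = 19.
Pick's theorem gives I = A − B/2 + 1 = 1097.5 − 19/2 + 1 = 1089, so the closed region contains I + B = 1089 + 19 = 1108 lattice points.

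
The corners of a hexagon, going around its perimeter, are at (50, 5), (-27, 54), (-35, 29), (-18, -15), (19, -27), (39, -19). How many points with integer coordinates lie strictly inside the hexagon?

3792

The shoelace formula gives twice the area as |(50·54 − (-27)·5) + ((-27)·29 − (-35)·54) + ((-35)·(-15) − (-18)·29) + ((-18)·(-27) − 19·(-15)) + (19·(-19) − 39·(-27)) + (39·5 − 50·(-19))| = 7597, so the area is 3798.5.
The number of boundary lattice points is Σ gcd(|Δx|,|Δy|) = gcd(77,49) + gcd(8,25) + gcd(17,44) + gcd(37,12) + gcd(20,8) + gcd(11,24) = 7+1+1+1+4+1 = 15.
Pick's theorem gives I = A − B/2 + 1 = 3798.5 − 15/2 + 1 = 3792.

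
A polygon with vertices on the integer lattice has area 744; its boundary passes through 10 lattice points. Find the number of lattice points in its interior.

From Pick's theorem, I = A − B/2 + 1 = 744 − 10/2 + 1 = 740.

740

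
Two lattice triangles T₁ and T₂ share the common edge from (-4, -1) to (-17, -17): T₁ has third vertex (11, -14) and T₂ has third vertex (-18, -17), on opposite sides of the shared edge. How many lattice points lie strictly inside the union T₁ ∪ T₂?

211

The union is the simple quadrilateral with vertices (-4, -1), (11, -14), (-17, -17), (-18, -17) in order.
Using the shoelace formula, 2A = |((-4)·(-14) − 11·(-1)) + (11·(-17) − (-17)·(-14)) + ((-17)·(-17) − (-18)·(-17)) + ((-18)·(-1) − (-4)·(-17))| = 425, so the area is 212.5.
Summing gcd(|Δx|,|Δy|) over the edges gives the boundary count: gcd(15,13) + gcd(28,3) + gcd(1,0) + gcd(14,16) = 1+1+1+2 = 5.
By Pick's theorem I = A − B/2 + 1 = 212.5 − 5/2 + 1 = 211.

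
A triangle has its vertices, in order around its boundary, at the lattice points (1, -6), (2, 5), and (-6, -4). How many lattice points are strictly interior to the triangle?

39

The shoelace formula gives twice the area as |[1·5 − 2·(-6)] + [2·(-4) − (-6)·5] + [(-6)·(-6) − 1·(-4)]| = 79, so the area is 39.5.
The number of boundary lattice points is Σ gcd(|Δx|,|Δy|) = gcd(1,11) + gcd(8,9) + gcd(7,2) = 1+1+1 = 3.
By Pick's theorem A = I + B/2 − 1, so I = 39.5 − 3/2 + 1 = 39.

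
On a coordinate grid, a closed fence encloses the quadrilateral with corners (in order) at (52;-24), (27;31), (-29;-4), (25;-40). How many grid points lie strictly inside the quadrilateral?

By the shoelace formula, twice the signed area is |[52·31 − 27·(-24)] + [27·(-4) − (-29)·31] + [(-29)·(-40) − 25·(-4)] + [25·(-24) − 52·(-40)]| = 5791, so the area is 5791/2.
The number of boundary lattice points is Σ gcd(|Δx|,|Δy|) = gcd(25,55) + gcd(56,35) + gcd(54,36) + gcd(27,16) = 5+7+18+1 = 31.
Pick's theorem gives I = A − B/2 + 1 = 5791/2 − 31/2 + 1 = 2881.

2881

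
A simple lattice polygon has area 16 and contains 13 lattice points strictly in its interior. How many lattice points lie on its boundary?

8

Pick's theorem gives A = I + B/2 − 1, so B = 2(A − I + 1) = 2(16 − 13 + 1) = 8.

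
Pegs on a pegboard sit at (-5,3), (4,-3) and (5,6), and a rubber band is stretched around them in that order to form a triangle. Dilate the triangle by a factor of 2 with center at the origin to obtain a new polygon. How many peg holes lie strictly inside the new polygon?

By the shoelace formula, twice the signed area is |((-5)·(-3) − 4·3) + (4·6 − 5·(-3)) + (5·3 − (-5)·6)| = 87, so the area is 87/2.
The number of boundary lattice points is Σ gcd(|Δx|,|Δy|) = gcd(9,6) + gcd(1,9) + gcd(10,3) = 3+1+1 = 5.
Scaling by 2 multiplies the area by 2² = 4 (so the new area is 174) and multiplies the boundary lattice-point count by 2, giving 10.
By Pick's theorem, the interior count of the dilated polygon is 174 − 10/2 + 1 = 170.

170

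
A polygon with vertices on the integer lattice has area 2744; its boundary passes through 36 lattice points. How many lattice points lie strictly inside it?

Pick's theorem A = I + B/2 − 1 rearranges to I = A − B/2 + 1 = 2744 − 36/2 + 1 = 2727.

2727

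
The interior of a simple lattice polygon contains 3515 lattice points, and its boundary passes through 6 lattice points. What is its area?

3517

By Pick's theorem, A = I + B/2 − 1 = 3515 + 6/2 − 1 = 3517.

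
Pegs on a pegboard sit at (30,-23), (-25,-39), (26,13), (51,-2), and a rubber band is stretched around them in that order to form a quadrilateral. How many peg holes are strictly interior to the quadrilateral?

The shoelace formula gives twice the area as |(30·(-39) − (-25)·(-23)) + ((-25)·13 − 26·(-39)) + (26·(-2) − 51·13) + (51·(-23) − 30·(-2))| = 2884, so the area is 1442.
The number of boundary lattice points is Σ gcd(|Δx|,|Δy|) = gcd(55,16) + gcd(51,52) + gcd(25,15) + gcd(21,21) = 1+1+5+21 = 28.
By Pick's theorem A = I + B/2 − 1, so I = 1442 − 28/2 + 1 = 1429.

1429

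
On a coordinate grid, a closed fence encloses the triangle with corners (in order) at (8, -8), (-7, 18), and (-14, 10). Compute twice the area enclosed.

302

The shoelace formula gives twice the area as |(8·18 − (-7)·(-8)) + ((-7)·10 − (-14)·18) + ((-14)·(-8) − 8·10)| = 302, so the area is 151.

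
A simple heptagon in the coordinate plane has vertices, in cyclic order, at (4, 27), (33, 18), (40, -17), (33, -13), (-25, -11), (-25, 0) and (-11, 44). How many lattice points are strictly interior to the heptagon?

Using the shoelace formula, 2A = |[4·18 − 33·27] + [33·(-17) − 40·18] + [40·(-13) − 33·(-17)] + [33·(-11) − (-25)·(-13)] + [(-25)·0 − (-25)·(-11)] + [(-25)·44 − (-11)·0] + [(-11)·27 − 4·44]| = 4595, so the area is 4595/2.
The number of boundary lattice points is Σ gcd(|Δx|,|Δy|) = gcd(29,9) + gcd(7,35) + gcd(7,4) + gcd(58,2) + gcd(0,11) + gcd(14,44) + gcd(15,17) = 1+7+1+2+11+2+1 = 25.
Pick's theorem gives I = A − B/2 + 1 = 4595/2 − 25/2 + 1 = 2286.

2286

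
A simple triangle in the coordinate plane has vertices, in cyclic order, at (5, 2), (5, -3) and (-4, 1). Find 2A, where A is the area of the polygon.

45

Using the shoelace formula, 2A = |[5·(-3) − 5·2] + [5·1 − (-4)·(-3)] + [(-4)·2 − 5·1]| = 45, so the area is 45/2.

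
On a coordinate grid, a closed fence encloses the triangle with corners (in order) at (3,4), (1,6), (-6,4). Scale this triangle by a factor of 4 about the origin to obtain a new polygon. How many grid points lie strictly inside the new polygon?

By the shoelace formula, twice the signed area is |[3·6 − 1·4] + [1·4 − (-6)·6] + [(-6)·4 − 3·4]| = 18, so the area is 9.
The number of boundary lattice points is Σ gcd(|Δx|,|Δy|) = gcd(2,2) + gcd(7,2) + gcd(9,0) = 2+1+9 = 12.
Scaling by 4 multiplies the area by 4² = 16 (so the new area is 144) and multiplies the boundary lattice-point count by 4, giving 48.
By Pick's theorem, the interior count of the dilated polygon is 144 − 48/2 + 1 = 121.

121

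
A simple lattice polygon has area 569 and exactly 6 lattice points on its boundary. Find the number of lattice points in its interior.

567

Pick's theorem A = I + B/2 − 1 rearranges to I = A − B/2 + 1 = 569 − 6/2 + 1 = 567.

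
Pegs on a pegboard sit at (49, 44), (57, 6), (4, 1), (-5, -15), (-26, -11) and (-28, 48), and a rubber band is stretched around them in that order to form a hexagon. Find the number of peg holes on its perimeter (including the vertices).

Along each edge there are gcd(|Δx|,|Δy|)+1 lattice points, so counting each shared vertex once the boundary has gcd(8,38) + gcd(53,5) + gcd(9,16) + gcd(21,4) + gcd(2,59) + gcd(77,4) = 2+1+1+1+1+1 = 7.

7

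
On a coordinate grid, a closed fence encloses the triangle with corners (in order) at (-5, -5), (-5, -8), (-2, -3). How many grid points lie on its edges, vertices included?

5

The number of boundary lattice points is Σ gcd(|Δx|,|Δy|) = gcd(0,3) + gcd(3,5) + gcd(3,2) = 3+1+1 = 5.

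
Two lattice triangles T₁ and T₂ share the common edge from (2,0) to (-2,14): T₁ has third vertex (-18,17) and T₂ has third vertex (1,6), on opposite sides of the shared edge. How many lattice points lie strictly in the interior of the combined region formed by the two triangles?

110

The union is the simple quadrilateral with vertices (2,0), (-18,17), (-2,14), (1,6) in order.
Using the shoelace formula, 2A = |[2·17 − (-18)·0] + [(-18)·14 − (-2)·17] + [(-2)·6 − 1·14] + [1·0 − 2·6]| = 222, so the area is 111.
Along each edge there are gcd(|Δx|,|Δy|)+1 lattice points, so counting each shared vertex once the boundary has gcd(20,17) + gcd(16,3) + gcd(3,8) + gcd(1,6) = 1+1+1+1 = 4.
By Pick's theorem I = A − B/2 + 1 = 111 − 4/2 + 1 = 110.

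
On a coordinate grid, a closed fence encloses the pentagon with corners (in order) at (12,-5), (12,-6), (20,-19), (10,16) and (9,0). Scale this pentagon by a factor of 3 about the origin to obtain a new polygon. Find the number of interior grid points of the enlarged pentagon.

By the shoelace formula, twice the signed area is |[12·(-6) − 12·(-5)] + [12·(-19) − 20·(-6)] + [20·16 − 10·(-19)] + [10·0 − 9·16] + [9·(-5) − 12·0]| = 201, so the area is 201/2.
The number of boundary lattice points is Σ gcd(|Δx|,|Δy|) = gcd(0,1) + gcd(8,13) + gcd(10,35) + gcd(1,16) + gcd(3,5) = 1+1+5+1+1 = 9.
Scaling by 3 multiplies the area by 3² = 9 (so the new area is 1809/2) and multiplies the boundary lattice-point count by 3, giving 27.
By Pick's theorem, the interior count of the dilated polygon is 1809/2 − 27/2 + 1 = 892.

892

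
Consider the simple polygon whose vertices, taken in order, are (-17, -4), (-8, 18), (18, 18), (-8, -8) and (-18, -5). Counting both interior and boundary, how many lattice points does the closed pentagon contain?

490

Using the shoelace formula, 2A = |((-17)·18 − (-8)·(-4)) + ((-8)·18 − 18·18) + (18·(-8) − (-8)·18) + ((-8)·(-5) − (-18)·(-8)) + ((-18)·(-4) − (-17)·(-5))| = 923, so the area is 461.5.
The number of boundary lattice points is Σ gcd(|Δx|,|Δy|) = gcd(9,22) + gcd(26,0) + gcd(26,26) + gcd(10,3) + gcd(1,1) = 1+26+26+1+1 = 55.
Pick's theorem gives I = A − B/2 + 1 = 461.5 − 55/2 + 1 = 435, so the closed region contains I + B = 435 + 55 = 490 lattice points.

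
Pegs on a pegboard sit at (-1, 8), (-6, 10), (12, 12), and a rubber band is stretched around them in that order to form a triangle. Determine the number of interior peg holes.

22

The shoelace formula gives twice the area as |[(-1)·10 − (-6)·8] + [(-6)·12 − 12·10] + [12·8 − (-1)·12]| = 46, so the area is 23.
Summing gcd(|Δx|,|Δy|) over the edges gives the boundary count: gcd(5,2) + gcd(18,2) + gcd(13,4) = 1+2+1 = 4.
By Pick's theorem A = I + B/2 − 1, so I = 23 − 4/2 + 1 = 22.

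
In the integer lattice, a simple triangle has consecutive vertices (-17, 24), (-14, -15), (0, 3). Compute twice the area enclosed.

The shoelace formula gives twice the area as |((-17)·(-15) − (-14)·24) + ((-14)·3 − 0·(-15)) + (0·24 − (-17)·3)| = 600, so the area is 300.

600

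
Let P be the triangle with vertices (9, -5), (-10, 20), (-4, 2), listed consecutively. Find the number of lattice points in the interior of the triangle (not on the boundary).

The shoelace formula gives twice the area as |[9·20 − (-10)·(-5)] + [(-10)·2 − (-4)·20] + [(-4)·(-5) − 9·2]| = 192, so the area is 96.
The number of boundary lattice points is Σ gcd(|Δx|,|Δy|) = gcd(19,25) + gcd(6,18) + gcd(13,7) = 1+6+1 = 8.
By Pick's theorem A = I + B/2 − 1, so I = 96 − 8/2 + 1 = 93.

93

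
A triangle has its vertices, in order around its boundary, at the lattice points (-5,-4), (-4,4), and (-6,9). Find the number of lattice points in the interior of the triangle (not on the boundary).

10

By the shoelace formula, twice the signed area is |[(-5)·4 − (-4)·(-4)] + [(-4)·9 − (-6)·4] + [(-6)·(-4) − (-5)·9]| = 21, so the area is 10.5.
Summing gcd(|Δx|,|Δy|) over the edges gives the boundary count: gcd(1,8) + gcd(2,5) + gcd(1,13) = 1+1+1 = 3.
By Pick's theorem A = I + B/2 − 1, so I = 10.5 − 3/2 + 1 = 10.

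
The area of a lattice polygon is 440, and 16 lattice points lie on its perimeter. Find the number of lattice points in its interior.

Pick's theorem A = I + B/2 − 1 rearranges to I = A − B/2 + 1 = 440 − 16/2 + 1 = 433.

433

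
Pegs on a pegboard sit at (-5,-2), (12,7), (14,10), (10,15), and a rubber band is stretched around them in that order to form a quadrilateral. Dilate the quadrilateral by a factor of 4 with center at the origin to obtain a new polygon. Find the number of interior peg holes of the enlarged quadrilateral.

Using the shoelace formula, 2A = |[(-5)·7 − 12·(-2)] + [12·10 − 14·7] + [14·15 − 10·10] + [10·(-2) − (-5)·15]| = 176, so the area is 88.
Summing gcd(|Δx|,|Δy|) over the edges gives the boundary count: gcd(17,9) + gcd(2,3) + gcd(4,5) + gcd(15,17) = 1+1+1+1 = 4.
Scaling by 4 multiplies the area by 4² = 16 (so the new area is 1408) and multiplies the boundary lattice-point count by 4, giving 16.
By Pick's theorem, the interior count of the dilated polygon is 1408 − 16/2 + 1 = 1401.

1401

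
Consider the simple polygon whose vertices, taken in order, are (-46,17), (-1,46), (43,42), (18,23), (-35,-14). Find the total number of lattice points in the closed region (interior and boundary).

2291

The shoelace formula gives twice the area as |((-46)·46 − (-1)·17) + ((-1)·42 − 43·46) + (43·23 − 18·42) + (18·(-14) − (-35)·23) + ((-35)·17 − (-46)·(-14))| = 4572, so the area is 2286.
Summing gcd(|Δx|,|Δy|) over the edges gives the boundary count: gcd(45,29) + gcd(44,4) + gcd(25,19) + gcd(53,37) + gcd(11,31) = 1+4+1+1+1 = 8.
Pick's theorem gives I = A − B/2 + 1 = 2286 − 8/2 + 1 = 2283, so the closed region contains I + B = 2283 + 8 = 2291 lattice points.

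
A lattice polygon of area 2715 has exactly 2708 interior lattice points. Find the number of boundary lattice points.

16

Pick's theorem gives A = I + B/2 − 1, so B = 2(A − I + 1) = 2(2715 − 2708 + 1) = 16.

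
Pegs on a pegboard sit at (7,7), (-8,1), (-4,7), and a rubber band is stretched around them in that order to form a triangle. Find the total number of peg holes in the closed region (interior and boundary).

The shoelace formula gives twice the area as |[7·1 − (-8)·7] + [(-8)·7 − (-4)·1] + [(-4)·7 − 7·7]| = 66, so the area is 33.
The number of boundary lattice points is Σ gcd(|Δx|,|Δy|) = gcd(15,6) + gcd(4,6) + gcd(11,0) = 3+2+11 = 16.
Pick's theorem gives I = A − B/2 + 1 = 33 − 16/2 + 1 = 26, so the closed region contains I + B = 26 + 16 = 42 lattice points.

42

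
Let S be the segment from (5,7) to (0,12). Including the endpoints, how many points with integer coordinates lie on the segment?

The number of lattice points on a segment between lattice points is gcd(|Δx|,|Δy|) + 1 = gcd(5,5) + 1 = 5 + 1 = 6.

6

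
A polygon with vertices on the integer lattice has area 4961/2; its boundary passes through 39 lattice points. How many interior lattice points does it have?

From Pick's theorem, I = A − B/2 + 1 = 4961/2 − 39/2 + 1 = 2462.

2462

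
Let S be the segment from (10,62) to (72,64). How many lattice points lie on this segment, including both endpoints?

3

The number of lattice points on a segment between lattice points is gcd(|Δx|,|Δy|) + 1 = gcd(62,2) + 1 = 2 + 1 = 3.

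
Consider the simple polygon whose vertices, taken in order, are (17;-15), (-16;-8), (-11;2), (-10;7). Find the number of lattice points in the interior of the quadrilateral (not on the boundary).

The shoelace formula gives twice the area as |(17·(-8) − (-16)·(-15)) + ((-16)·2 − (-11)·(-8)) + ((-11)·7 − (-10)·2) + ((-10)·(-15) − 17·7)| = 522, so the area is 261.
The number of boundary lattice points is Σ gcd(|Δx|,|Δy|) = gcd(33,7) + gcd(5,10) + gcd(1,5) + gcd(27,22) = 1+5+1+1 = 8.
By Pick's theorem A = I + B/2 − 1, so I = 261 − 8/2 + 1 = 258.

258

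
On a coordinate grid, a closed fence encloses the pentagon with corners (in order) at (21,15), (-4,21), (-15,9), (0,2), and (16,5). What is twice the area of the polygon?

The shoelace formula gives twice the area as |(21·21 − (-4)·15) + ((-4)·9 − (-15)·21) + ((-15)·2 − 0·9) + (0·5 − 16·2) + (16·15 − 21·5)| = 853, so the area is 426.5.

853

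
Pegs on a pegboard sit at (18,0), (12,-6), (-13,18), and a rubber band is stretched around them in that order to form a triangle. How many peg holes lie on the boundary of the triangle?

Summing gcd(|Δx|,|Δy|) over the edges gives the boundary count: gcd(6,6) + gcd(25,24) + gcd(31,18) = 6+1+1 = 8.

8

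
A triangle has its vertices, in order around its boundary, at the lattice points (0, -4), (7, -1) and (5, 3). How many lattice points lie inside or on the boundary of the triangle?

20

The shoelace formula gives twice the area as |(0·(-1) − 7·(-4)) + (7·3 − 5·(-1)) + (5·(-4) − 0·3)| = 34, so the area is 17.
The number of boundary lattice points is Σ gcd(|Δx|,|Δy|) = gcd(7,3) + gcd(2,4) + gcd(5,7) = 1+2+1 = 4.
Pick's theorem gives I = A − B/2 + 1 = 17 − 4/2 + 1 = 16, so the closed region contains I + B = 16 + 4 = 20 lattice points.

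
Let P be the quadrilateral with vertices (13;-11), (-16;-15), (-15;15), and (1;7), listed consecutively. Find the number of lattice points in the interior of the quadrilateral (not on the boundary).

522

Using the shoelace formula, 2A = |[13·(-15) − (-16)·(-11)] + [(-16)·15 − (-15)·(-15)] + [(-15)·7 − 1·15] + [1·(-11) − 13·7]| = 1058, so the area is 529.
Summing gcd(|Δx|,|Δy|) over the edges gives the boundary count: gcd(29,4) + gcd(1,30) + gcd(16,8) + gcd(12,18) = 1+1+8+6 = 16.
Pick's theorem gives I = A − B/2 + 1 = 529 − 16/2 + 1 = 522.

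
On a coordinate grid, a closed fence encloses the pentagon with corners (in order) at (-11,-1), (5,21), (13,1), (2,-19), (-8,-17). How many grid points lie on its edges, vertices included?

10

Summing gcd(|Δx|,|Δy|) over the edges gives the boundary count: gcd(16,22) + gcd(8,20) + gcd(11,20) + gcd(10,2) + gcd(3,16) = 2+4+1+2+1 = 10.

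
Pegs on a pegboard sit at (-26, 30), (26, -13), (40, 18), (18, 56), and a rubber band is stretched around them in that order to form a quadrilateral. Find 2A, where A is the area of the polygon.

4458

Using the shoelace formula, 2A = |((-26)·(-13) − 26·30) + (26·18 − 40·(-13)) + (40·56 − 18·18) + (18·30 − (-26)·56)| = 4458, so the area is 2229.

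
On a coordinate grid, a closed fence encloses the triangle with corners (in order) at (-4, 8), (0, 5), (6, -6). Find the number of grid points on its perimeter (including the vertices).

Summing gcd(|Δx|,|Δy|) over the edges gives the boundary count: gcd(4,3) + gcd(6,11) + gcd(10,14) = 1+1+2 = 4.

4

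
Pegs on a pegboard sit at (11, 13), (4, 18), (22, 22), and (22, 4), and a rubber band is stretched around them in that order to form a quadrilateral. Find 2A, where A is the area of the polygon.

316

Using the shoelace formula, 2A = |[11·18 − 4·13] + [4·22 − 22·18] + [22·4 − 22·22] + [22·13 − 11·4]| = 316, so the area is 158.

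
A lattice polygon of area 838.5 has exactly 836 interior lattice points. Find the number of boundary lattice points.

7

Pick's theorem gives A = I + B/2 − 1, so B = 2(A − I + 1) = 2(838.5 − 836 + 1) = 7.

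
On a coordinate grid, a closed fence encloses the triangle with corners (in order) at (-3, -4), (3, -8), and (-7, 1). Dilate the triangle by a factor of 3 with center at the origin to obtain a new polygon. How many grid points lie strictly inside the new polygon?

By the shoelace formula, twice the signed area is |[(-3)·(-8) − 3·(-4)] + [3·1 − (-7)·(-8)] + [(-7)·(-4) − (-3)·1]| = 14, so the area is 7.
Summing gcd(|Δx|,|Δy|) over the edges gives the boundary count: gcd(6,4) + gcd(10,9) + gcd(4,5) = 2+1+1 = 4.
Scaling by 3 multiplies the area by 3² = 9 (so the new area is 63) and multiplies the boundary lattice-point count by 3, giving 12.
By Pick's theorem, the interior count of the dilated polygon is 63 − 12/2 + 1 = 58.

58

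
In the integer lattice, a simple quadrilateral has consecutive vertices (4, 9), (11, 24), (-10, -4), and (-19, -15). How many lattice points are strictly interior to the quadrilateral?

74

The shoelace formula gives twice the area as |[4·24 − 11·9] + [11·(-4) − (-10)·24] + [(-10)·(-15) − (-19)·(-4)] + [(-19)·9 − 4·(-15)]| = 156, so the area is 78.
The number of boundary lattice points is Σ gcd(|Δx|,|Δy|) = gcd(7,15) + gcd(21,28) + gcd(9,11) + gcd(23,24) = 1+7+1+1 = 10.
By Pick's theorem A = I + B/2 − 1, so I = 78 − 10/2 + 1 = 74.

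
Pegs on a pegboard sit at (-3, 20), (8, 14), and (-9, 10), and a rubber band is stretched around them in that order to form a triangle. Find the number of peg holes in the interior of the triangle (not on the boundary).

72

By the shoelace formula, twice the signed area is |((-3)·14 − 8·20) + (8·10 − (-9)·14) + ((-9)·20 − (-3)·10)| = 146, so the area is 73.
Summing gcd(|Δx|,|Δy|) over the edges gives the boundary count: gcd(11,6) + gcd(17,4) + gcd(6,10) = 1+1+2 = 4.
By Pick's theorem A = I + B/2 − 1, so I = 73 − 4/2 + 1 = 72.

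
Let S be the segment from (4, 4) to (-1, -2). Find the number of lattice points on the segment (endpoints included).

The number of lattice points on a segment between lattice points is gcd(|Δx|,|Δy|) + 1 = gcd(5,6) + 1 = 1 + 1 = 2.

2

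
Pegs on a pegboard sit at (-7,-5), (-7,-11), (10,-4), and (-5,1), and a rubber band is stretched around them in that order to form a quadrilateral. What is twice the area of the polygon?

The shoelace formula gives twice the area as |((-7)·(-11) − (-7)·(-5)) + ((-7)·(-4) − 10·(-11)) + (10·1 − (-5)·(-4)) + ((-5)·(-5) − (-7)·1)| = 202, so the area is 101.

202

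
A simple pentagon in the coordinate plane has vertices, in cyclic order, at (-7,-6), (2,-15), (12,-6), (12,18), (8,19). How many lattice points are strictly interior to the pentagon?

Using the shoelace formula, 2A = |((-7)·(-15) − 2·(-6)) + (2·(-6) − 12·(-15)) + (12·18 − 12·(-6)) + (12·19 − 8·18) + (8·(-6) − (-7)·19)| = 742, so the area is 371.
Summing gcd(|Δx|,|Δy|) over the edges gives the boundary count: gcd(9,9) + gcd(10,9) + gcd(0,24) + gcd(4,1) + gcd(15,25) = 9+1+24+1+5 = 40.
By Pick's theorem A = I + B/2 − 1, so I = 371 − 40/2 + 1 = 352.

352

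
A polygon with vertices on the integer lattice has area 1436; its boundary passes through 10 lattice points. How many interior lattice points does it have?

1432

From Pick's theorem, I = A − B/2 + 1 = 1436 − 10/2 + 1 = 1432.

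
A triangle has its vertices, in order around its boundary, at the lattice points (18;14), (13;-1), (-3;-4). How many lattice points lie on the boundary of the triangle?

9

The number of boundary lattice points is Σ gcd(|Δx|,|Δy|) = gcd(5,15) + gcd(16,3) + gcd(21,18) = 5+1+3 = 9.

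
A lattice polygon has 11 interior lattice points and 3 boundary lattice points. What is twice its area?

Pick's theorem states A = I + B/2 − 1, so A = 11 + 3/2 − 1 = 23/2.
Hence 2A = 23.

23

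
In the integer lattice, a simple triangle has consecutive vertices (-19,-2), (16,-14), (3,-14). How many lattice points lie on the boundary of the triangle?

Summing gcd(|Δx|,|Δy|) over the edges gives the boundary count: gcd(35,12) + gcd(13,0) + gcd(22,12) = 1+13+2 = 16.

16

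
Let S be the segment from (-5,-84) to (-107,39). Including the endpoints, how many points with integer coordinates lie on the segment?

The number of lattice points on a segment between lattice points is gcd(|Δx|,|Δy|) + 1 = gcd(102,123) + 1 = 3 + 1 = 4.

4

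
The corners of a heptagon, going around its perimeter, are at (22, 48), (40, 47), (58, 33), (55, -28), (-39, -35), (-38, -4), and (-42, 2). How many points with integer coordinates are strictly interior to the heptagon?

Using the shoelace formula, 2A = |(22·47 − 40·48) + (40·33 − 58·47) + (58·(-28) − 55·33) + (55·(-35) − (-39)·(-28)) + ((-39)·(-4) − (-38)·(-35)) + ((-38)·2 − (-42)·(-4)) + ((-42)·48 − 22·2)| = 12226, so the area is 6113.
The number of boundary lattice points is Σ gcd(|Δx|,|Δy|) = gcd(18,1) + gcd(18,14) + gcd(3,61) + gcd(94,7) + gcd(1,31) + gcd(4,6) + gcd(64,46) = 1+2+1+1+1+2+2 = 10.
Pick's theorem gives I = A − B/2 + 1 = 6113 − 10/2 + 1 = 6109.

6109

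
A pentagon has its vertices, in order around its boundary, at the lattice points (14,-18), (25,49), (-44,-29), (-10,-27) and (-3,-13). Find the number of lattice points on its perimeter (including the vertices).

Along each edge there are gcd(|Δx|,|Δy|)+1 lattice points, so counting each shared vertex once the boundary has gcd(11,67) + gcd(69,78) + gcd(34,2) + gcd(7,14) + gcd(17,5) = 1+3+2+7+1 = 14.

14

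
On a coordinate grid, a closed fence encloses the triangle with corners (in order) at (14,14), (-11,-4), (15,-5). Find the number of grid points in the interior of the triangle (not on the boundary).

246

Using the shoelace formula, 2A = |(14·(-4) − (-11)·14) + ((-11)·(-5) − 15·(-4)) + (15·14 − 14·(-5))| = 493, so the area is 493/2.
Along each edge there are gcd(|Δx|,|Δy|)+1 lattice points, so counting each shared vertex once the boundary has gcd(25,18) + gcd(26,1) + gcd(1,19) = 1+1+1 = 3.
Pick's theorem gives I = A − B/2 + 1 = 493/2 − 3/2 + 1 = 246.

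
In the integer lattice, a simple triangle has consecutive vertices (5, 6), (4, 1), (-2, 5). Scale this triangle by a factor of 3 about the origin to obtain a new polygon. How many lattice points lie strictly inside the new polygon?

148

By the shoelace formula, twice the signed area is |(5·1 − 4·6) + (4·5 − (-2)·1) + ((-2)·6 − 5·5)| = 34, so the area is 17.
Along each edge there are gcd(|Δx|,|Δy|)+1 lattice points, so counting each shared vertex once the boundary has gcd(1,5) + gcd(6,4) + gcd(7,1) = 1+2+1 = 4.
Scaling by 3 multiplies the area by 3² = 9 (so the new area is 153) and multiplies the boundary lattice-point count by 3, giving 12.
By Pick's theorem, the interior count of the dilated polygon is 153 − 12/2 + 1 = 148.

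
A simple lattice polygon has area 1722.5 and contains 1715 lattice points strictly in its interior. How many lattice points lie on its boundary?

Pick's theorem gives A = I + B/2 − 1, so B = 2(A − I + 1) = 2(1722.5 − 1715 + 1) = 17.

17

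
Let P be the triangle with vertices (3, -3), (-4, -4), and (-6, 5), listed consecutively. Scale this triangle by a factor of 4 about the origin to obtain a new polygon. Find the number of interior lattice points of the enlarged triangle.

515

Using the shoelace formula, 2A = |[3·(-4) − (-4)·(-3)] + [(-4)·5 − (-6)·(-4)] + [(-6)·(-3) − 3·5]| = 65, so the area is 32.5.
The number of boundary lattice points is Σ gcd(|Δx|,|Δy|) = gcd(7,1) + gcd(2,9) + gcd(9,8) = 1+1+1 = 3.
Scaling by 4 multiplies the area by 4² = 16 (so the new area is 520) and multiplies the boundary lattice-point count by 4, giving 12.
By Pick's theorem, the interior count of the dilated polygon is 520 − 12/2 + 1 = 515.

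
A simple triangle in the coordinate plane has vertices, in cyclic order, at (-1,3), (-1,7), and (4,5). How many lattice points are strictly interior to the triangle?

By the shoelace formula, twice the signed area is |[(-1)·7 − (-1)·3] + [(-1)·5 − 4·7] + [4·3 − (-1)·5]| = 20, so the area is 10.
The number of boundary lattice points is Σ gcd(|Δx|,|Δy|) = gcd(0,4) + gcd(5,2) + gcd(5,2) = 4+1+1 = 6.
By Pick's theorem A = I + B/2 − 1, so I = 10 − 6/2 + 1 = 8.

8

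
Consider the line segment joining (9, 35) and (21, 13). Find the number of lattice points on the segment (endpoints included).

The number of lattice points on a segment between lattice points is gcd(|Δx|,|Δy|) + 1 = gcd(12,22) + 1 = 2 + 1 = 3.

3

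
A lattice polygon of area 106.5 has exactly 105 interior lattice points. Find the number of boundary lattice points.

Pick's theorem gives A = I + B/2 − 1, so B = 2(A − I + 1) = 2(106.5 − 105 + 1) = 5.

5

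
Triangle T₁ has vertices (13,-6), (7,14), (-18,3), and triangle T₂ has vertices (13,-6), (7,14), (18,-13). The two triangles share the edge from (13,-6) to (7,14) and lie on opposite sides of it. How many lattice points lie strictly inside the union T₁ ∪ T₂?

The union is the simple quadrilateral with vertices (13,-6), (-18,3), (7,14), (18,-13) in order.
The shoelace formula gives twice the area as |[13·3 − (-18)·(-6)] + [(-18)·14 − 7·3] + [7·(-13) − 18·14] + [18·(-6) − 13·(-13)]| = 624, so the area is 312.
The number of boundary lattice points is Σ gcd(|Δx|,|Δy|) = gcd(31,9) + gcd(25,11) + gcd(11,27) + gcd(5,7) = 1+1+1+1 = 4.
By Pick's theorem I = A − B/2 + 1 = 312 − 4/2 + 1 = 311.

311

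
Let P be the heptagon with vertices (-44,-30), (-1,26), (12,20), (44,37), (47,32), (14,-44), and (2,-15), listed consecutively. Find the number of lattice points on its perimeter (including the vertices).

7

Summing gcd(|Δx|,|Δy|) over the edges gives the boundary count: gcd(43,56) + gcd(13,6) + gcd(32,17) + gcd(3,5) + gcd(33,76) + gcd(12,29) + gcd(46,15) = 1+1+1+1+1+1+1 = 7.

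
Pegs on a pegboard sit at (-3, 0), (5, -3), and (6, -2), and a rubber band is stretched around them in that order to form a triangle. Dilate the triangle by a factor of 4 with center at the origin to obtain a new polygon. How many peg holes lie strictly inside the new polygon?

Using the shoelace formula, 2A = |((-3)·(-3) − 5·0) + (5·(-2) − 6·(-3)) + (6·0 − (-3)·(-2))| = 11, so the area is 5.5.
The number of boundary lattice points is Σ gcd(|Δx|,|Δy|) = gcd(8,3) + gcd(1,1) + gcd(9,2) = 1+1+1 = 3.
Scaling by 4 multiplies the area by 4² = 16 (so the new area is 88) and multiplies the boundary lattice-point count by 4, giving 12.
By Pick's theorem, the interior count of the dilated polygon is 88 − 12/2 + 1 = 83.

83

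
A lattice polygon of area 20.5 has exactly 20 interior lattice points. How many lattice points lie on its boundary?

Pick's theorem gives A = I + B/2 − 1, so B = 2(A − I + 1) = 2(20.5 − 20 + 1) = 3.

3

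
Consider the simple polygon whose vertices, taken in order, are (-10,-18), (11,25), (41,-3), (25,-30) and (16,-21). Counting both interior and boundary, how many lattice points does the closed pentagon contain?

The shoelace formula gives twice the area as |[(-10)·25 − 11·(-18)] + [11·(-3) − 41·25] + [41·(-30) − 25·(-3)] + [25·(-21) − 16·(-30)] + [16·(-18) − (-10)·(-21)]| = 2808, so the area is 1404.
The number of boundary lattice points is Σ gcd(|Δx|,|Δy|) = gcd(21,43) + gcd(30,28) + gcd(16,27) + gcd(9,9) + gcd(26,3) = 1+2+1+9+1 = 14.
Pick's theorem gives I = A − B/2 + 1 = 1404 − 14/2 + 1 = 1398, so the closed region contains I + B = 1398 + 14 = 1412 lattice points.

1412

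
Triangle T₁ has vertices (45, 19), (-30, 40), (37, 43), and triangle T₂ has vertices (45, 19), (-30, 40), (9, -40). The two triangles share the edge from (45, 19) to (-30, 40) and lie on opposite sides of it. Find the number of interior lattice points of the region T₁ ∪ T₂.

The union is the simple quadrilateral with vertices (45, 19), (37, 43), (-30, 40), (9, -40) in order.
Using the shoelace formula, 2A = |(45·43 − 37·19) + (37·40 − (-30)·43) + ((-30)·(-40) − 9·40) + (9·19 − 45·(-40))| = 6813, so the area is 6813/2.
Along each edge there are gcd(|Δx|,|Δy|)+1 lattice points, so counting each shared vertex once the boundary has gcd(8,24) + gcd(67,3) + gcd(39,80) + gcd(36,59) = 8+1+1+1 = 11.
By Pick's theorem I = A − B/2 + 1 = 6813/2 − 11/2 + 1 = 3402.

3402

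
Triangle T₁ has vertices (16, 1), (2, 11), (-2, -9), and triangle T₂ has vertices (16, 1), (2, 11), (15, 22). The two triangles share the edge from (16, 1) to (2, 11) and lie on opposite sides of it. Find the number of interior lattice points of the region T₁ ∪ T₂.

299

The union is the simple quadrilateral with vertices (16, 1), (-2, -9), (2, 11), (15, 22) in order.
Using the shoelace formula, 2A = |[16·(-9) − (-2)·1] + [(-2)·11 − 2·(-9)] + [2·22 − 15·11] + [15·1 − 16·22]| = 604, so the area is 302.
The number of boundary lattice points is Σ gcd(|Δx|,|Δy|) = gcd(18,10) + gcd(4,20) + gcd(13,11) + gcd(1,21) = 2+4+1+1 = 8.
By Pick's theorem I = A − B/2 + 1 = 302 − 8/2 + 1 = 299.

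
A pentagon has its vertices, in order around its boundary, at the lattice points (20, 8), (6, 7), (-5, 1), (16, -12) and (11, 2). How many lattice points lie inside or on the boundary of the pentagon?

199

The shoelace formula gives twice the area as |[20·7 − 6·8] + [6·1 − (-5)·7] + [(-5)·(-12) − 16·1] + [16·2 − 11·(-12)] + [11·8 − 20·2]| = 389, so the area is 389/2.
Summing gcd(|Δx|,|Δy|) over the edges gives the boundary count: gcd(14,1) + gcd(11,6) + gcd(21,13) + gcd(5,14) + gcd(9,6) = 1+1+1+1+3 = 7.
Pick's theorem gives I = A − B/2 + 1 = 389/2 − 7/2 + 1 = 192, so the closed region contains I + B = 192 + 7 = 199 lattice points.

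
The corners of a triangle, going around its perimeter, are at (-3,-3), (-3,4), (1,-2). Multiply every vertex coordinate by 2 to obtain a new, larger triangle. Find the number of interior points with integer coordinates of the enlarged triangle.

Using the shoelace formula, 2A = |((-3)·4 − (-3)·(-3)) + ((-3)·(-2) − 1·4) + (1·(-3) − (-3)·(-2))| = 28, so the area is 14.
Summing gcd(|Δx|,|Δy|) over the edges gives the boundary count: gcd(0,7) + gcd(4,6) + gcd(4,1) = 7+2+1 = 10.
Scaling by 2 multiplies the area by 2² = 4 (so the new area is 56) and multiplies the boundary lattice-point count by 2, giving 20.
By Pick's theorem, the interior count of the dilated polygon is 56 − 20/2 + 1 = 47.

47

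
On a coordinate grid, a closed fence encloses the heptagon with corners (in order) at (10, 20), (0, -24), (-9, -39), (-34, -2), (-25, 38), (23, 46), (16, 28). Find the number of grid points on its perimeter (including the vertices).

Along each edge there are gcd(|Δx|,|Δy|)+1 lattice points, so counting each shared vertex once the boundary has gcd(10,44) + gcd(9,15) + gcd(25,37) + gcd(9,40) + gcd(48,8) + gcd(7,18) + gcd(6,8) = 2+3+1+1+8+1+2 = 18.

18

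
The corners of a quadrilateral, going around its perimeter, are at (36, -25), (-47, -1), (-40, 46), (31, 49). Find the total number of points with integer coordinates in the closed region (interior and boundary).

4672

Using the shoelace formula, 2A = |(36·(-1) − (-47)·(-25)) + ((-47)·46 − (-40)·(-1)) + ((-40)·49 − 31·46) + (31·(-25) − 36·49)| = 9338, so the area is 4669.
Along each edge there are gcd(|Δx|,|Δy|)+1 lattice points, so counting each shared vertex once the boundary has gcd(83,24) + gcd(7,47) + gcd(71,3) + gcd(5,74) = 1+1+1+1 = 4.
Pick's theorem gives I = A − B/2 + 1 = 4669 − 4/2 + 1 = 4668, so the closed region contains I + B = 4668 + 4 = 4672 lattice points.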